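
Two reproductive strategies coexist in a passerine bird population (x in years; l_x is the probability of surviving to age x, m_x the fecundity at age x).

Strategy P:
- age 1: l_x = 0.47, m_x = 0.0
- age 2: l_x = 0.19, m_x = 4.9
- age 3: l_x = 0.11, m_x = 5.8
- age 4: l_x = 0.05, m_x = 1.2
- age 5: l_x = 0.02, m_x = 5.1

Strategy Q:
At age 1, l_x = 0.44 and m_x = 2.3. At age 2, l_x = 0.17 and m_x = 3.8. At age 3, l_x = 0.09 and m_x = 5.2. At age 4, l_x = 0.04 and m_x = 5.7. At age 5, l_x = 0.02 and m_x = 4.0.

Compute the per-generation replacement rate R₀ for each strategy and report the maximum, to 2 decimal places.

2.43

Strategy P: R₀ = 0.47×0.0 + 0.19×4.9 + 0.11×5.8 + 0.05×1.2 + 0.02×5.1 = 1.7310
Strategy Q: R₀ = 0.44×2.3 + 0.17×3.8 + 0.09×5.2 + 0.04×5.7 + 0.02×4.0 = 2.4340
Highest R₀: strategy Q with 2.4340.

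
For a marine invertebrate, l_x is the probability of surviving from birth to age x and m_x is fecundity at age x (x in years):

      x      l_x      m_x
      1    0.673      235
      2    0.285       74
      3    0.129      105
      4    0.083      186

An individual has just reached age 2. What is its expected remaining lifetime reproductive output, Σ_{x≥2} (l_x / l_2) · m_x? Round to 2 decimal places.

l_2 = 0.285. Conditional survival from age 2 to x is l_x / l_2.
  x=2: (0.285/0.285) × 74 = 74.0000
  x=3: (0.129/0.285) × 105 = 47.5263
  x=4: (0.083/0.285) × 186 = 54.1684
Sum = 74.0000 + 47.5263 + 54.1684 = 175.6947

175.69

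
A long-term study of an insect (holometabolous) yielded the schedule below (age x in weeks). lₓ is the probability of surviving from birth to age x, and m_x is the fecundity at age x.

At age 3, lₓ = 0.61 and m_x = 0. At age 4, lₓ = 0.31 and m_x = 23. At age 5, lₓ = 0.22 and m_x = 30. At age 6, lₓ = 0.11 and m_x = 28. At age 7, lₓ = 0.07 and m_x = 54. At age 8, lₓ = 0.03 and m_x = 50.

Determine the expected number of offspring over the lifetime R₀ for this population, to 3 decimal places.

R₀ = Σ lₓ m_x:
  age 3: 0.61 × 0 = 0.0000
  age 4: 0.31 × 23 = 7.1300
  age 5: 0.22 × 30 = 6.6000
  age 6: 0.11 × 28 = 3.0800
  age 7: 0.07 × 54 = 3.7800
  age 8: 0.03 × 50 = 1.5000
R₀ = 0.0000 + 7.1300 + 6.6000 + 3.0800 + 3.7800 + 1.5000 = 22.0900

22.090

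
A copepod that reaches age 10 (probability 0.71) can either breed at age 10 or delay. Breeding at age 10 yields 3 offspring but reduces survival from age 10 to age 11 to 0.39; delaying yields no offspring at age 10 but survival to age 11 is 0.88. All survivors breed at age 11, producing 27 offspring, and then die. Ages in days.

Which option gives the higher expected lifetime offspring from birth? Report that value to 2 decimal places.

16.87

breed at age 10: R₀ = 0.71 × (3 + 0.39 × 27) = 0.71 × 13.5300 = 9.6063
delay to age 11: R₀ = 0.71 × (0.88 × 27) = 0.71 × 23.7600 = 16.8696
Higher: delay to age 11 (16.8696).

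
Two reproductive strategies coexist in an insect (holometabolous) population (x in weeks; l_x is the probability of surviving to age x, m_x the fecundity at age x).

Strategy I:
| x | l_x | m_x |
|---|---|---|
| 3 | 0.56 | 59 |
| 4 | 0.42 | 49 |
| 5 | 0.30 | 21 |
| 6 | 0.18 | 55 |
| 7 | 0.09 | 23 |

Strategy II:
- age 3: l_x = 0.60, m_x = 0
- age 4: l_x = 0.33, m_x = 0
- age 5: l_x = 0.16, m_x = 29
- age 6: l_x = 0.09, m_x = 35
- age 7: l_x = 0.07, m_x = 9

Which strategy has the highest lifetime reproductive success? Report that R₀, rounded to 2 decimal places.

Strategy I: R₀ = 0.56×59 + 0.42×49 + 0.30×21 + 0.18×55 + 0.09×23 = 71.8900
Strategy II: R₀ = 0.60×0 + 0.33×0 + 0.16×29 + 0.09×35 + 0.07×9 = 8.4200
Highest R₀: strategy I with 71.8900.

71.89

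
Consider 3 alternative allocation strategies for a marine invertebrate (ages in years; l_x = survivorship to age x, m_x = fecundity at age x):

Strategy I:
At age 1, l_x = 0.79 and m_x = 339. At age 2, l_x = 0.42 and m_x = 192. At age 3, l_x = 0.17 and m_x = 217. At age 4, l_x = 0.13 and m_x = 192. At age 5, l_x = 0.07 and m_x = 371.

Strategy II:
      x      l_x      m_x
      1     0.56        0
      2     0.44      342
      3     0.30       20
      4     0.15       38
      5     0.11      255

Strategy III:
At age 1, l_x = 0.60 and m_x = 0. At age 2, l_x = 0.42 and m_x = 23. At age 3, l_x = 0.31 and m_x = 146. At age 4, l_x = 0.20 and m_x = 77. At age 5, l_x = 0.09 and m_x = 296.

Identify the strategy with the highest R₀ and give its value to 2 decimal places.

436.27

Strategy I: R₀ = 0.79×339 + 0.42×192 + 0.17×217 + 0.13×192 + 0.07×371 = 436.2700
Strategy II: R₀ = 0.56×0 + 0.44×342 + 0.30×20 + 0.15×38 + 0.11×255 = 190.2300
Strategy III: R₀ = 0.60×0 + 0.42×23 + 0.31×146 + 0.20×77 + 0.09×296 = 96.9600
Highest R₀: strategy I with 436.2700.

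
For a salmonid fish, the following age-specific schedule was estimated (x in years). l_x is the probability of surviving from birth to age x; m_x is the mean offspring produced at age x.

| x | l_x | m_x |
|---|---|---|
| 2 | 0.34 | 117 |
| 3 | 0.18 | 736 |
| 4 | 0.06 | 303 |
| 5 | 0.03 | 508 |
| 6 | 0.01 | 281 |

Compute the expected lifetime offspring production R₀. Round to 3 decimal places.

R₀ = Σ l_x m_x:
  age 2: 0.34 × 117 = 39.7800
  age 3: 0.18 × 736 = 132.4800
  age 4: 0.06 × 303 = 18.1800
  age 5: 0.03 × 508 = 15.2400
  age 6: 0.01 × 281 = 2.8100
R₀ = 39.7800 + 132.4800 + 18.1800 + 15.2400 + 2.8100 = 208.4900

208.490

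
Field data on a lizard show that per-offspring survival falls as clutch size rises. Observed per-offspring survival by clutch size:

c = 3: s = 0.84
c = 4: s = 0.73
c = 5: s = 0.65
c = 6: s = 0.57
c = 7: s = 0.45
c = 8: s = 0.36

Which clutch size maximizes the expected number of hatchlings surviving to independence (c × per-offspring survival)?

6

Expected hatchlings surviving to independence = c × s(c):
  c=3: 3 × 0.84 = 2.520
  c=4: 4 × 0.73 = 2.920
  c=5: 5 × 0.65 = 3.250
  c=6: 6 × 0.57 = 3.420
  c=7: 7 × 0.45 = 3.150
  c=8: 8 × 0.36 = 2.880
Maximum at c = 6 (3.420 hatchlings surviving to independence).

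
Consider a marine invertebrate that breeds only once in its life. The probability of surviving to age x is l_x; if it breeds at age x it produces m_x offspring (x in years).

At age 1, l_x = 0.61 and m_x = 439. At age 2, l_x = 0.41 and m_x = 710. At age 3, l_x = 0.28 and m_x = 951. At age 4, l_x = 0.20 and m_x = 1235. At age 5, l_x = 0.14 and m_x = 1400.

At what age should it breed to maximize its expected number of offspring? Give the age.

Expected offspring if breeding at age x = l_x × m_x:
  age 1: 0.61 × 439 = 267.790
  age 2: 0.41 × 710 = 291.100
  age 3: 0.28 × 951 = 266.280
  age 4: 0.20 × 1235 = 247.000
  age 5: 0.14 × 1400 = 196.000
Maximum at age 2 (291.100).

2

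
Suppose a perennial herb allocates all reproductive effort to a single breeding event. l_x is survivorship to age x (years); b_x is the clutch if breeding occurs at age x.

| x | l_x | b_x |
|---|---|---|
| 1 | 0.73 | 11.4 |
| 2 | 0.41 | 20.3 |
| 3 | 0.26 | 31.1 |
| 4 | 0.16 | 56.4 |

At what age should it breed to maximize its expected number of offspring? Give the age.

Expected offspring if breeding at age x = l_x × b_x:
  age 1: 0.73 × 11.4 = 8.322
  age 2: 0.41 × 20.3 = 8.323
  age 3: 0.26 × 31.1 = 8.086
  age 4: 0.16 × 56.4 = 9.024
Maximum at age 4 (9.024).

4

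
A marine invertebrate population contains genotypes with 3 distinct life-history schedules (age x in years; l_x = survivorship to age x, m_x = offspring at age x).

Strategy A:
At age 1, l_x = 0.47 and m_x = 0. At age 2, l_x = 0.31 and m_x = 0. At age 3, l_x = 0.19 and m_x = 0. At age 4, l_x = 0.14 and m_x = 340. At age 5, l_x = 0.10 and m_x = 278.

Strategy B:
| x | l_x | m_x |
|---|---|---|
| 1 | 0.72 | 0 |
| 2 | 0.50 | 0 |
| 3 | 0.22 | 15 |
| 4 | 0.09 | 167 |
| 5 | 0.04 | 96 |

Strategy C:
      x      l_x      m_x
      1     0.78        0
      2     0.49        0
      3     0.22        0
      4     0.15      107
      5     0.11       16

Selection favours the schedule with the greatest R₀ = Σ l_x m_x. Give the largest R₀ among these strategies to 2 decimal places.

75.40

Strategy A: R₀ = 0.47×0 + 0.31×0 + 0.19×0 + 0.14×340 + 0.10×278 = 75.4000
Strategy B: R₀ = 0.72×0 + 0.50×0 + 0.22×15 + 0.09×167 + 0.04×96 = 22.1700
Strategy C: R₀ = 0.78×0 + 0.49×0 + 0.22×0 + 0.15×107 + 0.11×16 = 17.8100
Highest R₀: strategy A with 75.4000.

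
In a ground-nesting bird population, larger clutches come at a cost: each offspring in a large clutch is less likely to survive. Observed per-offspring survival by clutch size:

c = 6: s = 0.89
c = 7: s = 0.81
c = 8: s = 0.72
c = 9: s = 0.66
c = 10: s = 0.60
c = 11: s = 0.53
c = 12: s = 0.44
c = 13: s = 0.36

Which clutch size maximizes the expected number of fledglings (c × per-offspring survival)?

10

Expected fledglings = c × s(c):
  c=6: 6 × 0.89 = 5.340
  c=7: 7 × 0.81 = 5.670
  c=8: 8 × 0.72 = 5.760
  c=9: 9 × 0.66 = 5.940
  c=10: 10 × 0.60 = 6.000
  c=11: 11 × 0.53 = 5.830
  c=12: 12 × 0.44 = 5.280
  c=13: 13 × 0.36 = 4.680
Maximum at c = 10 (6.000 fledglings).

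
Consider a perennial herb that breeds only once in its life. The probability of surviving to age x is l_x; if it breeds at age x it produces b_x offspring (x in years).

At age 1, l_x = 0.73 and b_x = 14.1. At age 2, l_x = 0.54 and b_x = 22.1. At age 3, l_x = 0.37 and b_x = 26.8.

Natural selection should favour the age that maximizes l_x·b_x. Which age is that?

Expected offspring if breeding at age x = l_x × b_x:
  age 1: 0.73 × 14.1 = 10.293
  age 2: 0.54 × 22.1 = 11.934
  age 3: 0.37 × 26.8 = 9.916
Maximum at age 2 (11.934).

2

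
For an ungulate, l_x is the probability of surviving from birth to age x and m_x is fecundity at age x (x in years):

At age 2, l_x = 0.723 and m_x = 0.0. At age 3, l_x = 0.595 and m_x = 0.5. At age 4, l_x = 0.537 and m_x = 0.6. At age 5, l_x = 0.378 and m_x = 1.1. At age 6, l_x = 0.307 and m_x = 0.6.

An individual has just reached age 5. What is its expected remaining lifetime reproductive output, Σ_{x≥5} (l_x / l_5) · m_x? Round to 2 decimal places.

1.59

l_5 = 0.378. Conditional survival from age 5 to x is l_x / l_5.
  x=5: (0.378/0.378) × 1.1 = 1.1000
  x=6: (0.307/0.378) × 0.6 = 0.4873
Sum = 1.1000 + 0.4873 = 1.5873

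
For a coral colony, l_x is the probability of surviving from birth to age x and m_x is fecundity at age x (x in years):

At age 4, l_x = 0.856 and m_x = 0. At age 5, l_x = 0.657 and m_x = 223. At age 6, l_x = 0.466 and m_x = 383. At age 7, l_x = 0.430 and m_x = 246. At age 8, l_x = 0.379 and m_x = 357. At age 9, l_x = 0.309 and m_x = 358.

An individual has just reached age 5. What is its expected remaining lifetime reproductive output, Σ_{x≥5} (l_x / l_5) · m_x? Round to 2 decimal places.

l_5 = 0.657. Conditional survival from age 5 to x is l_x / l_5.
  x=5: (0.657/0.657) × 223 = 223.0000
  x=6: (0.466/0.657) × 383 = 271.6560
  x=7: (0.430/0.657) × 246 = 161.0046
  x=8: (0.379/0.657) × 357 = 205.9406
  x=9: (0.309/0.657) × 358 = 168.3744
Sum = 223.0000 + 271.6560 + 161.0046 + 205.9406 + 168.3744 = 1029.9756

1029.98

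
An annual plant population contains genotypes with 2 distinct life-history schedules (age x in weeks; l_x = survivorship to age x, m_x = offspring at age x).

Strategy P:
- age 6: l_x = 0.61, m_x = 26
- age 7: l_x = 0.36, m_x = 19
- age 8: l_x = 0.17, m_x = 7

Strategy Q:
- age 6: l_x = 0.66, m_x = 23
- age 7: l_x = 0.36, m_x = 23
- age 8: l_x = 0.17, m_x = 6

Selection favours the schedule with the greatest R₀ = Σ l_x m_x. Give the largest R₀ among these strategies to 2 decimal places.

Strategy P: R₀ = 0.61×26 + 0.36×19 + 0.17×7 = 23.8900
Strategy Q: R₀ = 0.66×23 + 0.36×23 + 0.17×6 = 24.4800
Highest R₀: strategy Q with 24.4800.

24.48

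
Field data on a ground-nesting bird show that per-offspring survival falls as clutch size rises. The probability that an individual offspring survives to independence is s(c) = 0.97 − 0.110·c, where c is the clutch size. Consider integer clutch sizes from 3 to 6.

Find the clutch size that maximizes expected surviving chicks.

4

Expected surviving chicks = c × s(c):
  c=3: 3 × 0.640 = 1.920
  c=4: 4 × 0.530 = 2.120
  c=5: 5 × 0.420 = 2.100
  c=6: 6 × 0.310 = 1.860
Maximum at c = 4 (2.120 surviving chicks).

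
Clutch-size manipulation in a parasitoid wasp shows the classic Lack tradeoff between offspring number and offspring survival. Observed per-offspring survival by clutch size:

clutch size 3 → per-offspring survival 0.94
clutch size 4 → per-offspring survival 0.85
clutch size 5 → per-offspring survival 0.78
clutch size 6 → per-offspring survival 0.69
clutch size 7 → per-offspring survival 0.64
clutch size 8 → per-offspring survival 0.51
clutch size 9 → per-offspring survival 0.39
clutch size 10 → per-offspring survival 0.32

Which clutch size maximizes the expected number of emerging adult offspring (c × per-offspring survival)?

7

Expected emerging adult offspring = c × s(c):
  c=3: 3 × 0.94 = 2.820
  c=4: 4 × 0.85 = 3.400
  c=5: 5 × 0.78 = 3.900
  c=6: 6 × 0.69 = 4.140
  c=7: 7 × 0.64 = 4.480
  c=8: 8 × 0.51 = 4.080
  c=9: 9 × 0.39 = 3.510
  c=10: 10 × 0.32 = 3.200
Maximum at c = 7 (4.480 emerging adult offspring).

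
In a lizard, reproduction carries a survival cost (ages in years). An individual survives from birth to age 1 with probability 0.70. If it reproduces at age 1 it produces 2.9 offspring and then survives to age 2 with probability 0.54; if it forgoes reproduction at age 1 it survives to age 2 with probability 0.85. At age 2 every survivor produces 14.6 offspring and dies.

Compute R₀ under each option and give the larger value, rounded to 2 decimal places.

8.69

breed at age 1: R₀ = 0.70 × (2.9 + 0.54 × 14.6) = 0.70 × 10.7840 = 7.5488
delay to age 2: R₀ = 0.70 × (0.85 × 14.6) = 0.70 × 12.4100 = 8.6870
Higher: delay to age 2 (8.6870).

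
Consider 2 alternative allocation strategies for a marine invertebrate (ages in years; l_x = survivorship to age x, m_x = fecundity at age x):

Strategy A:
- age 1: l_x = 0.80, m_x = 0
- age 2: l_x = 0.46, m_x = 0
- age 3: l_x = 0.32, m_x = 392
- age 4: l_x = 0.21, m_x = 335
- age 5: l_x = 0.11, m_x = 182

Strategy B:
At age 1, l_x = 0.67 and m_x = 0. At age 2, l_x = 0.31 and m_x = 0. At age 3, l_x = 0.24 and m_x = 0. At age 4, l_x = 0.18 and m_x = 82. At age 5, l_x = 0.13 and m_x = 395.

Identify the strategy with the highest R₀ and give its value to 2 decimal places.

Strategy A: R₀ = 0.80×0 + 0.46×0 + 0.32×392 + 0.21×335 + 0.11×182 = 215.8100
Strategy B: R₀ = 0.67×0 + 0.31×0 + 0.24×0 + 0.18×82 + 0.13×395 = 66.1100
Highest R₀: strategy A with 215.8100.

215.81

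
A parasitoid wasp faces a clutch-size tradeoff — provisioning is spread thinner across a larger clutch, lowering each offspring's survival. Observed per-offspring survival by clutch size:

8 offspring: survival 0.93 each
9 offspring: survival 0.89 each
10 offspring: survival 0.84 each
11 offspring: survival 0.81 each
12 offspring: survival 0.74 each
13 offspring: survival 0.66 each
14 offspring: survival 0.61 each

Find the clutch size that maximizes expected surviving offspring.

11

Expected surviving offspring = c × s(c):
  c=8: 8 × 0.93 = 7.440
  c=9: 9 × 0.89 = 8.010
  c=10: 10 × 0.84 = 8.400
  c=11: 11 × 0.81 = 8.910
  c=12: 12 × 0.74 = 8.880
  c=13: 13 × 0.66 = 8.580
  c=14: 14 × 0.61 = 8.540
Maximum at c = 11 (8.910 surviving offspring).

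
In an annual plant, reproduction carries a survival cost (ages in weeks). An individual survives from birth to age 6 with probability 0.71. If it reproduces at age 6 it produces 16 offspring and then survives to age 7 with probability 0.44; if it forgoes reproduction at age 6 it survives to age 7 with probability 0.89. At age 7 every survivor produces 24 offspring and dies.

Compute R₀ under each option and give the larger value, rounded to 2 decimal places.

18.86

breed at age 6: R₀ = 0.71 × (16 + 0.44 × 24) = 0.71 × 26.5600 = 18.8576
delay to age 7: R₀ = 0.71 × (0.89 × 24) = 0.71 × 21.3600 = 15.1656
Higher: breed at age 6 (18.8576).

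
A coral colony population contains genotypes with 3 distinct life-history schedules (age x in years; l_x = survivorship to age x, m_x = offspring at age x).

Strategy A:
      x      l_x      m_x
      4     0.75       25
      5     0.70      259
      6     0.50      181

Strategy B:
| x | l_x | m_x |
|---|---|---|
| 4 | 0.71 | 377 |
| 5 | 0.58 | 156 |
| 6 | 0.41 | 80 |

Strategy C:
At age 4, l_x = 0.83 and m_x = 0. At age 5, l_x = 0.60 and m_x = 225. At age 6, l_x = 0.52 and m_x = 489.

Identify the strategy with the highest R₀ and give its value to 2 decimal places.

390.95

Strategy A: R₀ = 0.75×25 + 0.70×259 + 0.50×181 = 290.5500
Strategy B: R₀ = 0.71×377 + 0.58×156 + 0.41×80 = 390.9500
Strategy C: R₀ = 0.83×0 + 0.60×225 + 0.52×489 = 389.2800
Highest R₀: strategy B with 390.9500.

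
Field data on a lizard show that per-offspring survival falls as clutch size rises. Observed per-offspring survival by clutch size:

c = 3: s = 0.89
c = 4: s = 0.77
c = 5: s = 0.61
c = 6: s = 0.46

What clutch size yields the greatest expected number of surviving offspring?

4

Expected surviving offspring = c × s(c):
  c=3: 3 × 0.89 = 2.670
  c=4: 4 × 0.77 = 3.080
  c=5: 5 × 0.61 = 3.050
  c=6: 6 × 0.46 = 2.760
Maximum at c = 4 (3.080 surviving offspring).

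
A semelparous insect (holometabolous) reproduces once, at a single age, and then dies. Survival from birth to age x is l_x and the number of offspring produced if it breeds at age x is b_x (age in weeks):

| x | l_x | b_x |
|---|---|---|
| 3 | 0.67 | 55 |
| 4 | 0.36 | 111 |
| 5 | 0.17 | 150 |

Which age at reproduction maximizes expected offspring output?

4

Expected offspring if breeding at age x = l_x × b_x:
  age 3: 0.67 × 55 = 36.850
  age 4: 0.36 × 111 = 39.960
  age 5: 0.17 × 150 = 25.500
Maximum at age 4 (39.960).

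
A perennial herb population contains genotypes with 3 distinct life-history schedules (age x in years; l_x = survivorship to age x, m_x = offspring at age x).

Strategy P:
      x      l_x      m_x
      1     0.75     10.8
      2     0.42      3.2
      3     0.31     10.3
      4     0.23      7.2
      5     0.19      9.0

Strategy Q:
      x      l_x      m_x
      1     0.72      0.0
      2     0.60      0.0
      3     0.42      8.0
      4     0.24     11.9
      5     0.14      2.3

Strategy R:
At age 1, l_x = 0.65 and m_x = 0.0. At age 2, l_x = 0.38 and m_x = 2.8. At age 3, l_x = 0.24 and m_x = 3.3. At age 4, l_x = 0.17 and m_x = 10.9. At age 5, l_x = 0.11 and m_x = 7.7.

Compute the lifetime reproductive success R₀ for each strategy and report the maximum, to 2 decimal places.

Strategy P: R₀ = 0.75×10.8 + 0.42×3.2 + 0.31×10.3 + 0.23×7.2 + 0.19×9.0 = 16.0030
Strategy Q: R₀ = 0.72×0.0 + 0.60×0.0 + 0.42×8.0 + 0.24×11.9 + 0.14×2.3 = 6.5380
Strategy R: R₀ = 0.65×0.0 + 0.38×2.8 + 0.24×3.3 + 0.17×10.9 + 0.11×7.7 = 4.5560
Highest R₀: strategy P with 16.0030.

16.00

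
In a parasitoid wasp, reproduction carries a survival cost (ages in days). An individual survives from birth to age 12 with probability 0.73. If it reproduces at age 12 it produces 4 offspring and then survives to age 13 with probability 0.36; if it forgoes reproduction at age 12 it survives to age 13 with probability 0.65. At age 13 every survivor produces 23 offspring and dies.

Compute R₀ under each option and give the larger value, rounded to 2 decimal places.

breed at age 12: R₀ = 0.73 × (4 + 0.36 × 23) = 0.73 × 12.2800 = 8.9644
delay to age 13: R₀ = 0.73 × (0.65 × 23) = 0.73 × 14.9500 = 10.9135
Higher: delay to age 13 (10.9135).

10.91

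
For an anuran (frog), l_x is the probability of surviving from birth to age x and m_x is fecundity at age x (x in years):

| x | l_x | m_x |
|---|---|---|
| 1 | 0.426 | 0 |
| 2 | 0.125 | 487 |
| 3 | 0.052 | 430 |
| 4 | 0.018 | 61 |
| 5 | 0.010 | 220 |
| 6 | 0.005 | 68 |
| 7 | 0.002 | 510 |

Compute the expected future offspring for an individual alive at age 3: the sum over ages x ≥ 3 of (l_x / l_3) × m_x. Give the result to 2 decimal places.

519.58

l_3 = 0.052. Conditional survival from age 3 to x is l_x / l_3.
  x=3: (0.052/0.052) × 430 = 430.0000
  x=4: (0.018/0.052) × 61 = 21.1154
  x=5: (0.010/0.052) × 220 = 42.3077
  x=6: (0.005/0.052) × 68 = 6.5385
  x=7: (0.002/0.052) × 510 = 19.6154
Sum = 430.0000 + 21.1154 + 42.3077 + 6.5385 + 19.6154 = 519.5769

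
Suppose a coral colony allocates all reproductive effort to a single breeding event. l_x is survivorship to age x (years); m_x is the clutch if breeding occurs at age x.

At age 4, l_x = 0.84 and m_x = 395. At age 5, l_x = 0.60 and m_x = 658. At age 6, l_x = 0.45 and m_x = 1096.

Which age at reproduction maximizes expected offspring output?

6

Expected offspring if breeding at age x = l_x × m_x:
  age 4: 0.84 × 395 = 331.800
  age 5: 0.60 × 658 = 394.800
  age 6: 0.45 × 1096 = 493.200
Maximum at age 6 (493.200).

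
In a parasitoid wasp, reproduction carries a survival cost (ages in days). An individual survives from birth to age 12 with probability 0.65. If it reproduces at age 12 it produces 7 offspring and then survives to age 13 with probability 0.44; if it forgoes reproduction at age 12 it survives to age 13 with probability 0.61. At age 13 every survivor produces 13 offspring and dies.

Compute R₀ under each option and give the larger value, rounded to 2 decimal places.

breed at age 12: R₀ = 0.65 × (7 + 0.44 × 13) = 0.65 × 12.7200 = 8.2680
delay to age 13: R₀ = 0.65 × (0.61 × 13) = 0.65 × 7.9300 = 5.1545
Higher: breed at age 12 (8.2680).

8.27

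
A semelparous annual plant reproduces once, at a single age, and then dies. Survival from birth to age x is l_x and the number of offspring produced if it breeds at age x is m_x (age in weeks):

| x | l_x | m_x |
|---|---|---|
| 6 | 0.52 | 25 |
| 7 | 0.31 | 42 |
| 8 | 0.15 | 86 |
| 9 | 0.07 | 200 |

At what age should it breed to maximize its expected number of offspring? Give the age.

9

Expected offspring if breeding at age x = l_x × m_x:
  age 6: 0.52 × 25 = 13.000
  age 7: 0.31 × 42 = 13.020
  age 8: 0.15 × 86 = 12.900
  age 9: 0.07 × 200 = 14.000
Maximum at age 9 (14.000).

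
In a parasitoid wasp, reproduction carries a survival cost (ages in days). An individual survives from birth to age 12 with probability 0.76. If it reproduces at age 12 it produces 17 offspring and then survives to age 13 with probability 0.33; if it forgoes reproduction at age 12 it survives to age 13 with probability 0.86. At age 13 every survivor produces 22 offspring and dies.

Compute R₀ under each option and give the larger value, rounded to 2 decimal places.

18.44

breed at age 12: R₀ = 0.76 × (17 + 0.33 × 22) = 0.76 × 24.2600 = 18.4376
delay to age 13: R₀ = 0.76 × (0.86 × 22) = 0.76 × 18.9200 = 14.3792
Higher: breed at age 12 (18.4376).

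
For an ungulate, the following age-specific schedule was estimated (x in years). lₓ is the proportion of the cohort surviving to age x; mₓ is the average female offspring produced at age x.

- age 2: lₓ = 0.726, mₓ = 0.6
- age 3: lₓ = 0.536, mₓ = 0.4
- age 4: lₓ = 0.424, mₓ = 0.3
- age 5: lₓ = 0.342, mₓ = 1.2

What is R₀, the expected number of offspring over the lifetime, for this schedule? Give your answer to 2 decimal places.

1.19

R₀ = Σ lₓ mₓ:
  age 2: 0.726 × 0.6 = 0.4356
  age 3: 0.536 × 0.4 = 0.2144
  age 4: 0.424 × 0.3 = 0.1272
  age 5: 0.342 × 1.2 = 0.4104
R₀ = 0.4356 + 0.2144 + 0.1272 + 0.4104 = 1.1876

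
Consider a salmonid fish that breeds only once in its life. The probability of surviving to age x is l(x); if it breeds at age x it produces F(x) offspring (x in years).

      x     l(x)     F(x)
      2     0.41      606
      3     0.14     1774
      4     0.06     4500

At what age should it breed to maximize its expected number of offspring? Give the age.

Expected offspring if breeding at age x = l(x) × F(x):
  age 2: 0.41 × 606 = 248.460
  age 3: 0.14 × 1774 = 248.360
  age 4: 0.06 × 4500 = 270.000
Maximum at age 4 (270.000).

4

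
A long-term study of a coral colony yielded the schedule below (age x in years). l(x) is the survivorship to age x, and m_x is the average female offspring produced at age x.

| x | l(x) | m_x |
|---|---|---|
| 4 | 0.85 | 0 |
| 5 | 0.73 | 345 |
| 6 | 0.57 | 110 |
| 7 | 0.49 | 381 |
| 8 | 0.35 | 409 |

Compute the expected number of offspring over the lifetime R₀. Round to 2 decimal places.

644.39

R₀ = Σ l(x) m_x:
  age 4: 0.85 × 0 = 0.0000
  age 5: 0.73 × 345 = 251.8500
  age 6: 0.57 × 110 = 62.7000
  age 7: 0.49 × 381 = 186.6900
  age 8: 0.35 × 409 = 143.1500
R₀ = 0.0000 + 251.8500 + 62.7000 + 186.6900 + 143.1500 = 644.3900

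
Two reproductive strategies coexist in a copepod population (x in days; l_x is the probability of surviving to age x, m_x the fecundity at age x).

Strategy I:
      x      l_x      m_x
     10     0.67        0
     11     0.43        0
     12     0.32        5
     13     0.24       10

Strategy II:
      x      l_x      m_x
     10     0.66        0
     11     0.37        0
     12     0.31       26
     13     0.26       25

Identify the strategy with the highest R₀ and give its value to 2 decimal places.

Strategy I: R₀ = 0.67×0 + 0.43×0 + 0.32×5 + 0.24×10 = 4.0000
Strategy II: R₀ = 0.66×0 + 0.37×0 + 0.31×26 + 0.26×25 = 14.5600
Highest R₀: strategy II with 14.5600.

14.56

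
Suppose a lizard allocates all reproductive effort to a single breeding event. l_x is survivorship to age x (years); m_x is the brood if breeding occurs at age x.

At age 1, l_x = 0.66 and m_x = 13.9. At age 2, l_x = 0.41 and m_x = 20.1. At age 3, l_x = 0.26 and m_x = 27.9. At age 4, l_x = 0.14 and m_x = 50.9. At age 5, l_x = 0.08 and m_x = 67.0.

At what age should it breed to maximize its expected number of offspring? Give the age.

1

Expected offspring if breeding at age x = l_x × m_x:
  age 1: 0.66 × 13.9 = 9.174
  age 2: 0.41 × 20.1 = 8.241
  age 3: 0.26 × 27.9 = 7.254
  age 4: 0.14 × 50.9 = 7.126
  age 5: 0.08 × 67.0 = 5.360
Maximum at age 1 (9.174).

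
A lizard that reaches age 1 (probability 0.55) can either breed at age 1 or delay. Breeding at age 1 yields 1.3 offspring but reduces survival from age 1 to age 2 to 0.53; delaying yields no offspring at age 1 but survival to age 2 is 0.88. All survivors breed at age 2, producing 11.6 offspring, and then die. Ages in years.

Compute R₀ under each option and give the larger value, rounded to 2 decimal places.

breed at age 1: R₀ = 0.55 × (1.3 + 0.53 × 11.6) = 0.55 × 7.4480 = 4.0964
delay to age 2: R₀ = 0.55 × (0.88 × 11.6) = 0.55 × 10.2080 = 5.6144
Higher: delay to age 2 (5.6144).

5.61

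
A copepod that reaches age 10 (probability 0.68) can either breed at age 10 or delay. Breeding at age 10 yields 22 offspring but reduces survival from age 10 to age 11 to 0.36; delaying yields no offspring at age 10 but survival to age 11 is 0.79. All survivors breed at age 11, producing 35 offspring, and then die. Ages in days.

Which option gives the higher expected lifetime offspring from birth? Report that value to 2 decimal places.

23.53

breed at age 10: R₀ = 0.68 × (22 + 0.36 × 35) = 0.68 × 34.6000 = 23.5280
delay to age 11: R₀ = 0.68 × (0.79 × 35) = 0.68 × 27.6500 = 18.8020
Higher: breed at age 10 (23.5280).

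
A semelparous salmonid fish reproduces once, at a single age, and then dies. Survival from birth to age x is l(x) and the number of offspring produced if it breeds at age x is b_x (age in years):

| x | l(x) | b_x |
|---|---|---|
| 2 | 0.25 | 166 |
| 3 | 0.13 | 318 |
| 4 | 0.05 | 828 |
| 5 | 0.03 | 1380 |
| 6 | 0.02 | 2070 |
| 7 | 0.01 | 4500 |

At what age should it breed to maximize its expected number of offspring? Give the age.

7

Expected offspring if breeding at age x = l(x) × b_x:
  age 2: 0.25 × 166 = 41.500
  age 3: 0.13 × 318 = 41.340
  age 4: 0.05 × 828 = 41.400
  age 5: 0.03 × 1380 = 41.400
  age 6: 0.02 × 2070 = 41.400
  age 7: 0.01 × 4500 = 45.000
Maximum at age 7 (45.000).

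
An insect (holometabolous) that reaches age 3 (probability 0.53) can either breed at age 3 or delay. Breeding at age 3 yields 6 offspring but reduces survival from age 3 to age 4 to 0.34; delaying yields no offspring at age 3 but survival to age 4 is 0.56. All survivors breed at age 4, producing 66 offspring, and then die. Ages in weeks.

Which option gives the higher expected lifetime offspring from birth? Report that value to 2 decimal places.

breed at age 3: R₀ = 0.53 × (6 + 0.34 × 66) = 0.53 × 28.4400 = 15.0732
delay to age 4: R₀ = 0.53 × (0.56 × 66) = 0.53 × 36.9600 = 19.5888
Higher: delay to age 4 (19.5888).

19.59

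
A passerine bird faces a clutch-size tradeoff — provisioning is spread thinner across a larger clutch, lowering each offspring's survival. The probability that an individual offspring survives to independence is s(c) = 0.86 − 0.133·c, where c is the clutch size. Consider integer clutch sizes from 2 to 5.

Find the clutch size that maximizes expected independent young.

Expected independent young = c × s(c):
  c=2: 2 × 0.594 = 1.188
  c=3: 3 × 0.461 = 1.383
  c=4: 4 × 0.328 = 1.312
  c=5: 5 × 0.195 = 0.975
Maximum at c = 3 (1.383 independent young).

3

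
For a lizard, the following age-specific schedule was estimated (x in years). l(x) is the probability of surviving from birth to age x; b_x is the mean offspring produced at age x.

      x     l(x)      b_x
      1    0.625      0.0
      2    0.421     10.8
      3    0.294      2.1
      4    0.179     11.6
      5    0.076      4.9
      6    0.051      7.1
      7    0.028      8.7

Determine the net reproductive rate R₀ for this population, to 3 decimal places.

R₀ = Σ l(x) b_x:
  age 1: 0.625 × 0.0 = 0.0000
  age 2: 0.421 × 10.8 = 4.5468
  age 3: 0.294 × 2.1 = 0.6174
  age 4: 0.179 × 11.6 = 2.0764
  age 5: 0.076 × 4.9 = 0.3724
  age 6: 0.051 × 7.1 = 0.3621
  age 7: 0.028 × 8.7 = 0.2436
R₀ = 0.0000 + 4.5468 + 0.6174 + 2.0764 + 0.3724 + 0.3621 + 0.2436 = 8.2187

8.219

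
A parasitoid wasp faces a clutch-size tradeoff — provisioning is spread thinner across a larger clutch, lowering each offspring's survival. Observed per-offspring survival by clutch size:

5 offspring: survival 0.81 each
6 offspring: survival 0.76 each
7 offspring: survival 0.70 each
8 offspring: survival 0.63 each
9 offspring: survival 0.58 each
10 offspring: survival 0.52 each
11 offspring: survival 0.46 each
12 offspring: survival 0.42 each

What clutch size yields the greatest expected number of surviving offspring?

9

Expected surviving offspring = c × s(c):
  c=5: 5 × 0.81 = 4.050
  c=6: 6 × 0.76 = 4.560
  c=7: 7 × 0.70 = 4.900
  c=8: 8 × 0.63 = 5.040
  c=9: 9 × 0.58 = 5.220
  c=10: 10 × 0.52 = 5.200
  c=11: 11 × 0.46 = 5.060
  c=12: 12 × 0.42 = 5.040
Maximum at c = 9 (5.220 surviving offspring).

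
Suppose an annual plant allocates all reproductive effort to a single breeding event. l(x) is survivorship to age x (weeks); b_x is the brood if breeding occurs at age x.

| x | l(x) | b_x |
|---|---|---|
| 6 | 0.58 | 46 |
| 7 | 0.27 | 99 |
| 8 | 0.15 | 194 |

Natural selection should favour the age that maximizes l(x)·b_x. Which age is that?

8

Expected offspring if breeding at age x = l(x) × b_x:
  age 6: 0.58 × 46 = 26.680
  age 7: 0.27 × 99 = 26.730
  age 8: 0.15 × 194 = 29.100
Maximum at age 8 (29.100).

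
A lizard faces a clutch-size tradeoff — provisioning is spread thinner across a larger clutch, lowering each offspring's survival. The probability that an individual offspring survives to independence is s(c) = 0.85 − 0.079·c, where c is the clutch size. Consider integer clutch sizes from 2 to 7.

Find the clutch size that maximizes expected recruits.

5

Expected recruits = c × s(c):
  c=2: 2 × 0.692 = 1.384
  c=3: 3 × 0.613 = 1.839
  c=4: 4 × 0.534 = 2.136
  c=5: 5 × 0.455 = 2.275
  c=6: 6 × 0.376 = 2.256
  c=7: 7 × 0.297 = 2.079
Maximum at c = 5 (2.275 recruits).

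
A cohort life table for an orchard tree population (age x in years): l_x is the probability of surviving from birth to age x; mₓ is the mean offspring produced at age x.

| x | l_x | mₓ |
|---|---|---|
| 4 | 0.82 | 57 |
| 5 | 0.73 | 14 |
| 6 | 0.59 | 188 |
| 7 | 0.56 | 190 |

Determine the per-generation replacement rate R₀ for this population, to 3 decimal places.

274.280

R₀ = Σ l_x mₓ:
  age 4: 0.82 × 57 = 46.7400
  age 5: 0.73 × 14 = 10.2200
  age 6: 0.59 × 188 = 110.9200
  age 7: 0.56 × 190 = 106.4000
R₀ = 46.7400 + 10.2200 + 110.9200 + 106.4000 = 274.2800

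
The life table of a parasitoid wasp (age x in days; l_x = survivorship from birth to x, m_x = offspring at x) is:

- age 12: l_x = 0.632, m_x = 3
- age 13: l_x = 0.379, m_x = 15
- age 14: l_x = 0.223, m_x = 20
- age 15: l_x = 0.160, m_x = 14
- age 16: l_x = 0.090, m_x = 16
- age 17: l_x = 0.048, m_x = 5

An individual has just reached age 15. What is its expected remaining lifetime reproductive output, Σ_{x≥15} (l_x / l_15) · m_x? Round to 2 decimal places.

24.50

l_15 = 0.160. Conditional survival from age 15 to x is l_x / l_15.
  x=15: (0.160/0.160) × 14 = 14.0000
  x=16: (0.090/0.160) × 16 = 9.0000
  x=17: (0.048/0.160) × 5 = 1.5000
Sum = 14.0000 + 9.0000 + 1.5000 = 24.5000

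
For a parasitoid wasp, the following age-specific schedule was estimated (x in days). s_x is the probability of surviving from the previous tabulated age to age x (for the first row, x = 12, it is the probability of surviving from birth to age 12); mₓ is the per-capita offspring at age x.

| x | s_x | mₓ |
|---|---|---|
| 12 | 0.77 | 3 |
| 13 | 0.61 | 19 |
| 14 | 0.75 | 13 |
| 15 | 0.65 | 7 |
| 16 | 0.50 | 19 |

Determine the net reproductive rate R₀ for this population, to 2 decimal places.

19.59

Survivorship from birth: l_x = s_12·s_13·…·s_x.
  l_12 = 0.77000
  l_13 = 0.46970
  l_14 = 0.35228
  l_15 = 0.22898
  l_16 = 0.11449
R₀ = Σ l_x mₓ:
  age 12: 0.77000 × 3 = 2.3100
  age 13: 0.46970 × 19 = 8.9243
  age 14: 0.35228 × 13 = 4.5796
  age 15: 0.22898 × 7 = 1.6029
  age 16: 0.11449 × 19 = 2.1753
R₀ = 2.3100 + 8.9243 + 4.5796 + 1.6029 + 2.1753 = 19.5921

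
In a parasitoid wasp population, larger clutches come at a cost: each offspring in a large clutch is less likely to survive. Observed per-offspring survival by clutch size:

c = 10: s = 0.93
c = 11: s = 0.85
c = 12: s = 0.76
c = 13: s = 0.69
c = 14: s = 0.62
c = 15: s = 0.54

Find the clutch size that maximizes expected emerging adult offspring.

11

Expected emerging adult offspring = c × s(c):
  c=10: 10 × 0.93 = 9.300
  c=11: 11 × 0.85 = 9.350
  c=12: 12 × 0.76 = 9.120
  c=13: 13 × 0.69 = 8.970
  c=14: 14 × 0.62 = 8.680
  c=15: 15 × 0.54 = 8.100
Maximum at c = 11 (9.350 emerging adult offspring).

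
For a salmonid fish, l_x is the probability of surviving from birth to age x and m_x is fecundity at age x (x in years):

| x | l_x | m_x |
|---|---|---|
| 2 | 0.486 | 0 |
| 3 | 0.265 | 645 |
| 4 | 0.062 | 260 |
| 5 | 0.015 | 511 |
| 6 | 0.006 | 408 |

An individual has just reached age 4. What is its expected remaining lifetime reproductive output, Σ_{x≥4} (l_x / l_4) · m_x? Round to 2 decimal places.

l_4 = 0.062. Conditional survival from age 4 to x is l_x / l_4.
  x=4: (0.062/0.062) × 260 = 260.0000
  x=5: (0.015/0.062) × 511 = 123.6290
  x=6: (0.006/0.062) × 408 = 39.4839
Sum = 260.0000 + 123.6290 + 39.4839 = 423.1129

423.11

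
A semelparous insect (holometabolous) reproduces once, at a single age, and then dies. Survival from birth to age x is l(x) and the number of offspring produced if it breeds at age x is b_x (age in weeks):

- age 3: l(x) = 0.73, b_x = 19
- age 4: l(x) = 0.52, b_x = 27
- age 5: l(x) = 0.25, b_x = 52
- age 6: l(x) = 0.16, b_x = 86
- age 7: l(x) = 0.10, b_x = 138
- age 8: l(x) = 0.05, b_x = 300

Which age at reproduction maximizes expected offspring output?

Expected offspring if breeding at age x = l(x) × b_x:
  age 3: 0.73 × 19 = 13.870
  age 4: 0.52 × 27 = 14.040
  age 5: 0.25 × 52 = 13.000
  age 6: 0.16 × 86 = 13.760
  age 7: 0.10 × 138 = 13.800
  age 8: 0.05 × 300 = 15.000
Maximum at age 8 (15.000).

8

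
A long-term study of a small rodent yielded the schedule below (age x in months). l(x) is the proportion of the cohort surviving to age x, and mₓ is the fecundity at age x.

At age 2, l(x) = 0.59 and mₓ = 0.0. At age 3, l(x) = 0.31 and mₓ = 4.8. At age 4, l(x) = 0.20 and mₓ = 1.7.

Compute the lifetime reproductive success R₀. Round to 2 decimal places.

1.83

R₀ = Σ l(x) mₓ:
  age 2: 0.59 × 0.0 = 0.0000
  age 3: 0.31 × 4.8 = 1.4880
  age 4: 0.20 × 1.7 = 0.3400
R₀ = 0.0000 + 1.4880 + 0.3400 = 1.8280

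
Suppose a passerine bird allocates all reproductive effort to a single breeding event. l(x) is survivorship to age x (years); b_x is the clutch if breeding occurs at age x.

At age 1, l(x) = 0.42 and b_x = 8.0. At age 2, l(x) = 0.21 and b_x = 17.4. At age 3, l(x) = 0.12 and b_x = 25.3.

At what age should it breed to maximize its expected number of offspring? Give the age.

Expected offspring if breeding at age x = l(x) × b_x:
  age 1: 0.42 × 8.0 = 3.360
  age 2: 0.21 × 17.4 = 3.654
  age 3: 0.12 × 25.3 = 3.036
Maximum at age 2 (3.654).

2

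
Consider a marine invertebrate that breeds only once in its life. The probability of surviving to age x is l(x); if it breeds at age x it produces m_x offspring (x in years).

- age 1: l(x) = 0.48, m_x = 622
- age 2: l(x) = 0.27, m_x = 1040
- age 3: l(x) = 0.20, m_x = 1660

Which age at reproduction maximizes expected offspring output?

Expected offspring if breeding at age x = l(x) × m_x:
  age 1: 0.48 × 622 = 298.560
  age 2: 0.27 × 1040 = 280.800
  age 3: 0.20 × 1660 = 332.000
Maximum at age 3 (332.000).

3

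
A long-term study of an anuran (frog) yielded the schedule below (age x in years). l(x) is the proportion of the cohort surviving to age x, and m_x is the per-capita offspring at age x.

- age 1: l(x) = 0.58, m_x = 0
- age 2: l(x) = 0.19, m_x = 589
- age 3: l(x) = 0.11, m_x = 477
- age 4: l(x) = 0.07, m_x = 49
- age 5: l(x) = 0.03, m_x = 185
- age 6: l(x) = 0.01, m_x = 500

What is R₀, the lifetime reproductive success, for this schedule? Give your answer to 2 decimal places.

R₀ = Σ l(x) m_x:
  age 1: 0.58 × 0 = 0.0000
  age 2: 0.19 × 589 = 111.9100
  age 3: 0.11 × 477 = 52.4700
  age 4: 0.07 × 49 = 3.4300
  age 5: 0.03 × 185 = 5.5500
  age 6: 0.01 × 500 = 5.0000
R₀ = 0.0000 + 111.9100 + 52.4700 + 3.4300 + 5.5500 + 5.0000 = 178.3600

178.36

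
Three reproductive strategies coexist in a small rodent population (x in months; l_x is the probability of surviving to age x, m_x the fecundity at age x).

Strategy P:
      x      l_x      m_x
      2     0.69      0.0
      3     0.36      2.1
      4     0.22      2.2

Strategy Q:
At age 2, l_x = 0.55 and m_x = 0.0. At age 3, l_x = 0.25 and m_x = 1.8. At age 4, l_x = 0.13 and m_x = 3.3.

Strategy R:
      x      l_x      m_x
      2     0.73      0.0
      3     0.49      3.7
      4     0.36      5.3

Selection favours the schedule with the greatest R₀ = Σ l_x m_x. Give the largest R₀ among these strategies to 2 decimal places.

3.72

Strategy P: R₀ = 0.69×0.0 + 0.36×2.1 + 0.22×2.2 = 1.2400
Strategy Q: R₀ = 0.55×0.0 + 0.25×1.8 + 0.13×3.3 = 0.8790
Strategy R: R₀ = 0.73×0.0 + 0.49×3.7 + 0.36×5.3 = 3.7210
Highest R₀: strategy R with 3.7210.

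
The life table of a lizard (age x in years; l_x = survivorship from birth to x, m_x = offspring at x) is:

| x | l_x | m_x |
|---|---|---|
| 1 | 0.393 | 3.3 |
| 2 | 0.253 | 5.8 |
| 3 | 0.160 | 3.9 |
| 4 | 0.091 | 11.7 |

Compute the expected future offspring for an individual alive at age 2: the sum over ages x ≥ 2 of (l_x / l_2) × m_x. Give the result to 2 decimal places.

12.47

l_2 = 0.253. Conditional survival from age 2 to x is l_x / l_2.
  x=2: (0.253/0.253) × 5.8 = 5.8000
  x=3: (0.160/0.253) × 3.9 = 2.4664
  x=4: (0.091/0.253) × 11.7 = 4.2083
Sum = 5.8000 + 2.4664 + 4.2083 = 12.4747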